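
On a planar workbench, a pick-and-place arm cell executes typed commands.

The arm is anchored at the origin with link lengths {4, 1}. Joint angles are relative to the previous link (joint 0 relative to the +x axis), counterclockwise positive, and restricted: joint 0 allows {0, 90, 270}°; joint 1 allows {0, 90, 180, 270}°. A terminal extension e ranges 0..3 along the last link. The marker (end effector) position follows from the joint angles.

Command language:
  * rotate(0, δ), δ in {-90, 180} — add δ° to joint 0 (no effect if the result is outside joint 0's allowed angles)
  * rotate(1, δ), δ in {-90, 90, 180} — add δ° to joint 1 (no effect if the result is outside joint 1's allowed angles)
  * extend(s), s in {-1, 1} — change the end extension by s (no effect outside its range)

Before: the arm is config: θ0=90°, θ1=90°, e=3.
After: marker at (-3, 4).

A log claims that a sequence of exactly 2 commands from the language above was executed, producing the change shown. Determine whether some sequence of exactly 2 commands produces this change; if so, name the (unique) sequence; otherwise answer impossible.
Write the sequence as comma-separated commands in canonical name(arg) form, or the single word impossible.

key: running extend(-1) before extend(1) would end elsewhere — order is forced
from: config: θ0=90°, θ1=90°, e=3
t=1 extend(1) ⇒ config: θ0=90°, θ1=90°, e=3
t=2 extend(-1) ⇒ config: θ0=90°, θ1=90°, e=2
uniquely the one of 49 2-step routes that fits.

extend(1), extend(-1)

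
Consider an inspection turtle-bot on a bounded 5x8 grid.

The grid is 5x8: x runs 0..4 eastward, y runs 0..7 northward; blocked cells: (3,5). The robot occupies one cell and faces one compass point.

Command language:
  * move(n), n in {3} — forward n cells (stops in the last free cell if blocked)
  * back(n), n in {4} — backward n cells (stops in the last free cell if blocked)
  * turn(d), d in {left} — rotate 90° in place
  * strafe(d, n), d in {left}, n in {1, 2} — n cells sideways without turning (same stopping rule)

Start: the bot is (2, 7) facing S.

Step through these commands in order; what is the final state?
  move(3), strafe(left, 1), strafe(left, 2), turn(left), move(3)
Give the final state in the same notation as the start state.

t0: (2, 7) facing S
step 1 (move(3)): (2, 4) facing S
step 2 (strafe(left, 1)): (3, 4) facing S
step 3 (strafe(left, 2)): (4, 4) facing S
step 4 (turn(left)): (4, 4) facing E
step 5 (move(3)): (4, 4) facing E

(4, 4) facing E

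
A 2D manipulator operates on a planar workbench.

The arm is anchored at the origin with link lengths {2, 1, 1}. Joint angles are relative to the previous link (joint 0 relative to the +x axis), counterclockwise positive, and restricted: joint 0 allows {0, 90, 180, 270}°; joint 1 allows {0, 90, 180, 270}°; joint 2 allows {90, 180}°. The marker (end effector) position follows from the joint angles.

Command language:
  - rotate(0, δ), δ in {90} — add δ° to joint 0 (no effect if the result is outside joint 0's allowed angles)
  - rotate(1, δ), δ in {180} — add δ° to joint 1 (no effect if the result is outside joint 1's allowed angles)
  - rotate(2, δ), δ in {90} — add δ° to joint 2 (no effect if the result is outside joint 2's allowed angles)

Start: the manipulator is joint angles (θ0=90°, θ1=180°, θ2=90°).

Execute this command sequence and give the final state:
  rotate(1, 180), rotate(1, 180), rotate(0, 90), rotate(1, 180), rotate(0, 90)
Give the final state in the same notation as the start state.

joint angles (θ0=270°, θ1=0°, θ2=90°)

from: joint angles (θ0=90°, θ1=180°, θ2=90°)
1. rotate(1, 180) → joint angles (θ0=90°, θ1=0°, θ2=90°)
2. rotate(1, 180) → joint angles (θ0=90°, θ1=180°, θ2=90°)
3. rotate(0, 90) → joint angles (θ0=180°, θ1=180°, θ2=90°)
4. rotate(1, 180) → joint angles (θ0=180°, θ1=0°, θ2=90°)
5. rotate(0, 90) → joint angles (θ0=270°, θ1=0°, θ2=90°)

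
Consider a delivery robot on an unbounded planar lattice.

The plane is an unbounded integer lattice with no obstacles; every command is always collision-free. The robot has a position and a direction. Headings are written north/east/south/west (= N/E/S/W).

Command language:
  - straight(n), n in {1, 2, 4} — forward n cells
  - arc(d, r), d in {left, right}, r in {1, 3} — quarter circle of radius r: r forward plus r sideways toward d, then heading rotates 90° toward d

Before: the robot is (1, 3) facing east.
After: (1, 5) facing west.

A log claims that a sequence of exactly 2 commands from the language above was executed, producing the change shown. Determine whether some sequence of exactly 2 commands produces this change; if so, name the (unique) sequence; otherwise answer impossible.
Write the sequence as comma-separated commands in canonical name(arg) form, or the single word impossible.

arc(left, 1), arc(left, 1)

key: position moved to (1,5) AND the heading swung to W — translation plus rotation needed
t0: (1, 3) facing east
step 1 (arc(left, 1)): (2, 4) facing north
step 2 (arc(left, 1)): (1, 5) facing west
all 49 alternatives checked — unique.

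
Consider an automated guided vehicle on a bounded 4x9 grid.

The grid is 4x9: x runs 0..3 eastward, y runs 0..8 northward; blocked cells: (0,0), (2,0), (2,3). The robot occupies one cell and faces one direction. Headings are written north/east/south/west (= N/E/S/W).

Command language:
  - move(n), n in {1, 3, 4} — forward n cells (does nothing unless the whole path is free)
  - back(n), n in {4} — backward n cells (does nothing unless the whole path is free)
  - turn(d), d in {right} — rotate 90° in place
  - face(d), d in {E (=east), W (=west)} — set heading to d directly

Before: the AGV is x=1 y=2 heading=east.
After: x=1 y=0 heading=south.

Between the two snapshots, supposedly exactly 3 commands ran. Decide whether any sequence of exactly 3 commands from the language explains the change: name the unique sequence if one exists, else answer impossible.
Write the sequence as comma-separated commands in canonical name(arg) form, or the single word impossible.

key: position moved to (1,0) AND the heading swung to S — translation plus rotation needed
from: x=1 y=2 heading=east
step 1 (turn(right)): x=1 y=2 heading=south
step 2 (move(1)): x=1 y=1 heading=south
step 3 (move(1)): x=1 y=0 heading=south
uniquely the one of 343 3-step routes that fits.

turn(right), move(1), move(1)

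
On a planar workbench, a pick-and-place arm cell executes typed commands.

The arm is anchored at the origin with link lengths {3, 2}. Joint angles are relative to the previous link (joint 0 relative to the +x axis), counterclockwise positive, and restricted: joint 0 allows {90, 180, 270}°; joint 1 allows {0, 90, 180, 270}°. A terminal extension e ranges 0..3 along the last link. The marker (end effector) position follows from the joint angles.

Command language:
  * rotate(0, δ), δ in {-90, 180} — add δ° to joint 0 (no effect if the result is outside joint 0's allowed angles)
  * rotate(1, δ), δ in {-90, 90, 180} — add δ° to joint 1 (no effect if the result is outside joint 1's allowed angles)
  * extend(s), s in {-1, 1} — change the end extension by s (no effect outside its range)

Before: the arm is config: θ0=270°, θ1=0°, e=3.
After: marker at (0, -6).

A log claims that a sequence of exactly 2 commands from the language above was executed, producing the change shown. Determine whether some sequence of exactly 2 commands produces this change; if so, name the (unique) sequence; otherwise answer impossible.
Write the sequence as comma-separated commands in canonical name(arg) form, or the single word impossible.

extend(-1), extend(-1)

initial: config: θ0=270°, θ1=0°, e=3
step 1 (extend(-1)): config: θ0=270°, θ1=0°, e=2
step 2 (extend(-1)): config: θ0=270°, θ1=0°, e=1
no other 2-command option fits: unique.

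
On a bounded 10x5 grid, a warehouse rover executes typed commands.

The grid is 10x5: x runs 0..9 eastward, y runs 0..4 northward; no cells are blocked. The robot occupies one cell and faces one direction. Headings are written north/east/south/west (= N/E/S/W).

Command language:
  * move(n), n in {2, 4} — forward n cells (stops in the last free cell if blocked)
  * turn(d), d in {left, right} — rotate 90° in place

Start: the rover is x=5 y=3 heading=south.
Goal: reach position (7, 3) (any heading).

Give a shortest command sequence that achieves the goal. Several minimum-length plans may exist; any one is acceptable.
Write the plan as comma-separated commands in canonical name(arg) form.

begin: x=5 y=3 heading=south
step 1 (turn(left)): x=5 y=3 heading=east
step 2 (move(2)): x=7 y=3 heading=east
shorter routes all fall short; 2 is best.

turn(left), move(2)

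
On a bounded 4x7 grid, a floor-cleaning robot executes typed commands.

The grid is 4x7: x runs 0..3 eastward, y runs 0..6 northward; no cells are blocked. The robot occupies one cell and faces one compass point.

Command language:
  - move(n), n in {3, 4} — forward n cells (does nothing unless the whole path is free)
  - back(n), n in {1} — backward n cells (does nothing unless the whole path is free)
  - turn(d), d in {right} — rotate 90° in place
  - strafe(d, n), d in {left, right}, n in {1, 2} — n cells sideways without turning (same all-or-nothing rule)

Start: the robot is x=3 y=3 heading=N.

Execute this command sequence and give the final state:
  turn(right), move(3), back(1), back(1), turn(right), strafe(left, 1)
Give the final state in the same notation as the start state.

from: x=3 y=3 heading=N
[1] after turn(right): x=3 y=3 heading=E
[2] after move(3): x=3 y=3 heading=E
[3] after back(1): x=2 y=3 heading=E
[4] after back(1): x=1 y=3 heading=E
[5] after turn(right): x=1 y=3 heading=S
[6] after strafe(left, 1): x=2 y=3 heading=S

x=2 y=3 heading=S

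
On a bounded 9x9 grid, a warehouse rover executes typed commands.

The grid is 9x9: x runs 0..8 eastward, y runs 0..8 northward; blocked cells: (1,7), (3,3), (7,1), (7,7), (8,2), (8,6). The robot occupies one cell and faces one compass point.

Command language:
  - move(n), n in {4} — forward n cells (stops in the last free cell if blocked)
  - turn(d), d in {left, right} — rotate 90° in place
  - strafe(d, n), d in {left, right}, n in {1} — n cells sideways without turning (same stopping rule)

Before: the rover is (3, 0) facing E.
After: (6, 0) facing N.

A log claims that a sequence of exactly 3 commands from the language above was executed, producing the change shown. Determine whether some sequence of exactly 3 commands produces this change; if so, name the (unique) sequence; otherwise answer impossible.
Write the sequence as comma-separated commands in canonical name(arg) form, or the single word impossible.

key: position moved to (6,0) AND the heading swung to N — translation plus rotation needed
from: (3, 0) facing E
1. move(4) → (7, 0) facing E
2. turn(left) → (7, 0) facing N
3. strafe(left, 1) → (6, 0) facing N
all 125 alternatives checked — unique.

move(4), turn(left), strafe(left, 1)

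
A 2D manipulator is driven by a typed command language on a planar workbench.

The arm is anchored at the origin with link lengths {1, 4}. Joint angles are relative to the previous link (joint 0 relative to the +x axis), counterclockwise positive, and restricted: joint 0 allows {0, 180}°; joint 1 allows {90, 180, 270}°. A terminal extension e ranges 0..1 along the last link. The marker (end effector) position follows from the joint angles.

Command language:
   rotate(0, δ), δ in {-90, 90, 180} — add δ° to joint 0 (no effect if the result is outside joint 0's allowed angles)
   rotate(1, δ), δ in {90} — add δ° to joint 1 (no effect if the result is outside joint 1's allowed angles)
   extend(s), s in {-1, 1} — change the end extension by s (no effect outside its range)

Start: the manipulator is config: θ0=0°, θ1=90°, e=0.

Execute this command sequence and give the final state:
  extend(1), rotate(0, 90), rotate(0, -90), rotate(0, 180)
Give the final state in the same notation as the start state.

config: θ0=180°, θ1=90°, e=1

from: config: θ0=0°, θ1=90°, e=0
t=1 extend(1) ⇒ config: θ0=0°, θ1=90°, e=1
t=2 rotate(0, 90) ⇒ config: θ0=0°, θ1=90°, e=1
t=3 rotate(0, -90) ⇒ config: θ0=0°, θ1=90°, e=1
t=4 rotate(0, 180) ⇒ config: θ0=180°, θ1=90°, e=1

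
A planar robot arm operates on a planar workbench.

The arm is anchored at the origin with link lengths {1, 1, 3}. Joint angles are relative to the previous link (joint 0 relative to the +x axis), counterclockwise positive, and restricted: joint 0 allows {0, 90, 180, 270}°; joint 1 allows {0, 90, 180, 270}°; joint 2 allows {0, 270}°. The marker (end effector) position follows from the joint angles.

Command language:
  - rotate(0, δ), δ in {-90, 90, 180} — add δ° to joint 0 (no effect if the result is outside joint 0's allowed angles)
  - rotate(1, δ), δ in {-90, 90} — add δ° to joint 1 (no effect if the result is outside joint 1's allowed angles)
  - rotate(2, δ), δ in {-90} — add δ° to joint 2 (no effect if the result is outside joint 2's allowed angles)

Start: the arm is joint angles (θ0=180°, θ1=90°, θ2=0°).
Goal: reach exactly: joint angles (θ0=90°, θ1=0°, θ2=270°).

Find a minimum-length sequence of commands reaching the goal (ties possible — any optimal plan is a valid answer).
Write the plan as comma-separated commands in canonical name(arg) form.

rotate(1, -90), rotate(0, -90), rotate(2, -90)

t0: joint angles (θ0=180°, θ1=90°, θ2=0°)
step 1 (rotate(1, -90)): joint angles (θ0=180°, θ1=0°, θ2=0°)
step 2 (rotate(0, -90)): joint angles (θ0=90°, θ1=0°, θ2=0°)
step 3 (rotate(2, -90)): joint angles (θ0=90°, θ1=0°, θ2=270°)
nothing shorter than 3 reaches the goal.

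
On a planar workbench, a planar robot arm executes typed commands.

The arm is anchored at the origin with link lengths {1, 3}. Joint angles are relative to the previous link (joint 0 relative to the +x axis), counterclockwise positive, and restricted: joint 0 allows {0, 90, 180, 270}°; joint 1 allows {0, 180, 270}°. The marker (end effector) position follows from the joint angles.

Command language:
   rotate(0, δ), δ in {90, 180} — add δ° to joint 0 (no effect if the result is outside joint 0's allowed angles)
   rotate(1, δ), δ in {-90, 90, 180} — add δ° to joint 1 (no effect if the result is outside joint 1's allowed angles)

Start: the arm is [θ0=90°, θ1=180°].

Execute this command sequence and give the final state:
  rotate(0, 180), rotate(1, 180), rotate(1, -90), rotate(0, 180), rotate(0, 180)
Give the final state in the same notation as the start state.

initial: [θ0=90°, θ1=180°]
[1] after rotate(0, 180): [θ0=270°, θ1=180°]
[2] after rotate(1, 180): [θ0=270°, θ1=0°]
[3] after rotate(1, -90): [θ0=270°, θ1=270°]
[4] after rotate(0, 180): [θ0=90°, θ1=270°]
[5] after rotate(0, 180): [θ0=270°, θ1=270°]

[θ0=270°, θ1=270°]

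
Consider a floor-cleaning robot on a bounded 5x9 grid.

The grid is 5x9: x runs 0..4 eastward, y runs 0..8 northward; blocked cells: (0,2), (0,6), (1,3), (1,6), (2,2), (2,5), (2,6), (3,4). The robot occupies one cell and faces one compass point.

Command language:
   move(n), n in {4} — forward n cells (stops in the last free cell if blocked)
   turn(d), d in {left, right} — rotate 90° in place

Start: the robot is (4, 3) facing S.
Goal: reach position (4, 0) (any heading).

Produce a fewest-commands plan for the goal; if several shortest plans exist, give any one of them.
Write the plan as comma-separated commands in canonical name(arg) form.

move(4)

begin: (4, 3) facing S
t=1 move(4) ⇒ (4, 0) facing S
no 0-step plan works, so 1 is optimal.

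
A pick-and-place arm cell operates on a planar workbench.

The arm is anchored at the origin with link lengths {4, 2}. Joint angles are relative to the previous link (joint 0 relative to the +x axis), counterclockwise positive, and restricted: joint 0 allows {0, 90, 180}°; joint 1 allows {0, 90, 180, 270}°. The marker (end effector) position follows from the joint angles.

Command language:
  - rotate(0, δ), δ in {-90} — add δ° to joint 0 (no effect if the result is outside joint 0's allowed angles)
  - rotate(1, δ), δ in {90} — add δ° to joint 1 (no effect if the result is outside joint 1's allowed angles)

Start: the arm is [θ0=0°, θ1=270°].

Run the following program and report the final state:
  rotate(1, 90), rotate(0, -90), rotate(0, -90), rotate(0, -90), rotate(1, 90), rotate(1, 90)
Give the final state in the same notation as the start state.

start: [θ0=0°, θ1=270°]
[1] after rotate(1, 90): [θ0=0°, θ1=0°]
[2] after rotate(0, -90): [θ0=0°, θ1=0°]
[3] after rotate(0, -90): [θ0=0°, θ1=0°]
[4] after rotate(0, -90): [θ0=0°, θ1=0°]
[5] after rotate(1, 90): [θ0=0°, θ1=90°]
[6] after rotate(1, 90): [θ0=0°, θ1=180°]

[θ0=0°, θ1=180°]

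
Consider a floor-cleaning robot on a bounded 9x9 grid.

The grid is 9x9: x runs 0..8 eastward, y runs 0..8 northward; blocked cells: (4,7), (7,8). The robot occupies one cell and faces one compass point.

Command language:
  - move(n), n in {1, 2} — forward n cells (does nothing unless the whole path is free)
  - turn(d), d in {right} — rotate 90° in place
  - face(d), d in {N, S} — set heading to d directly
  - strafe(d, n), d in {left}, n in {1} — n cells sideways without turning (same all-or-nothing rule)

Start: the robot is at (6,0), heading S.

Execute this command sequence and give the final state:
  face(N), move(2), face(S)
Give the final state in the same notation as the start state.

at (6,2), heading S

begin: at (6,0), heading S
t=1 face(N) ⇒ at (6,0), heading N
t=2 move(2) ⇒ at (6,2), heading N
t=3 face(S) ⇒ at (6,2), heading S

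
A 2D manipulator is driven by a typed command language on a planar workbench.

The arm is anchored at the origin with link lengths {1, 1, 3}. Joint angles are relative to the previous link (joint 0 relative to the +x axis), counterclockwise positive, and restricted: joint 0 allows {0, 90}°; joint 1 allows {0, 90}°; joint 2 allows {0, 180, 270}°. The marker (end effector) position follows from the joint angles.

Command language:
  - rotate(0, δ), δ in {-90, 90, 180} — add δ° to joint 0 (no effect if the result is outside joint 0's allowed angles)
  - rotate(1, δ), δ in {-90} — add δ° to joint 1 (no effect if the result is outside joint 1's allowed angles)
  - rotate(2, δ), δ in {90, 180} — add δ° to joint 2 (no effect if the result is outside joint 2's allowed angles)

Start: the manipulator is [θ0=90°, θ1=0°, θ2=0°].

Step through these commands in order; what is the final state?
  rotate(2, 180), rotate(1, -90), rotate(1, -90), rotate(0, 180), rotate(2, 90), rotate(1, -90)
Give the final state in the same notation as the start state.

[θ0=90°, θ1=0°, θ2=270°]

t0: [θ0=90°, θ1=0°, θ2=0°]
1. rotate(2, 180) → [θ0=90°, θ1=0°, θ2=180°]
2. rotate(1, -90) → [θ0=90°, θ1=0°, θ2=180°]
3. rotate(1, -90) → [θ0=90°, θ1=0°, θ2=180°]
4. rotate(0, 180) → [θ0=90°, θ1=0°, θ2=180°]
5. rotate(2, 90) → [θ0=90°, θ1=0°, θ2=270°]
6. rotate(1, -90) → [θ0=90°, θ1=0°, θ2=270°]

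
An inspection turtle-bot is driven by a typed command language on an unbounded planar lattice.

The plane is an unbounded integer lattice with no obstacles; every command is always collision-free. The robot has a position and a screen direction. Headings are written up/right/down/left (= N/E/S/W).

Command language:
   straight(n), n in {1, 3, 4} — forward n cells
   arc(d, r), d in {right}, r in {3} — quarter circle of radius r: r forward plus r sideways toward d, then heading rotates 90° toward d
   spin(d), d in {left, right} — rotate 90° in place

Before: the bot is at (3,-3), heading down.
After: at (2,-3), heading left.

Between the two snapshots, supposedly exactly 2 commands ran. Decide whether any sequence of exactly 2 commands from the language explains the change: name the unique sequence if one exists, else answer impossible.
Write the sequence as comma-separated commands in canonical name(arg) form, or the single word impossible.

spin(right), straight(1)

key: running straight(1) before spin(right) would end elsewhere — order is forced
t0: at (3,-3), heading down
t=1 spin(right) ⇒ at (3,-3), heading left
t=2 straight(1) ⇒ at (2,-3), heading left
no rival 2-sequence matches.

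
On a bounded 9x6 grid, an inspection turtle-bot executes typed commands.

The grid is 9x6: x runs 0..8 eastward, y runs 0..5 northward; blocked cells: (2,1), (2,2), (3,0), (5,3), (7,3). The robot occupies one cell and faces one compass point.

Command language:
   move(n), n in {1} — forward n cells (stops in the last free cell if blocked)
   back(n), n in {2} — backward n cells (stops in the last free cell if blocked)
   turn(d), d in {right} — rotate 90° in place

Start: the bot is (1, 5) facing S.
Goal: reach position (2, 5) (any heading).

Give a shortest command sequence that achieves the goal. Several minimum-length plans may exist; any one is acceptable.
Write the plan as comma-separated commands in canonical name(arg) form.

turn(right), back(2), move(1)

from: (1, 5) facing S
step 1 (turn(right)): (1, 5) facing W
step 2 (back(2)): (3, 5) facing W
step 3 (move(1)): (2, 5) facing W
nothing shorter than 3 reaches the goal.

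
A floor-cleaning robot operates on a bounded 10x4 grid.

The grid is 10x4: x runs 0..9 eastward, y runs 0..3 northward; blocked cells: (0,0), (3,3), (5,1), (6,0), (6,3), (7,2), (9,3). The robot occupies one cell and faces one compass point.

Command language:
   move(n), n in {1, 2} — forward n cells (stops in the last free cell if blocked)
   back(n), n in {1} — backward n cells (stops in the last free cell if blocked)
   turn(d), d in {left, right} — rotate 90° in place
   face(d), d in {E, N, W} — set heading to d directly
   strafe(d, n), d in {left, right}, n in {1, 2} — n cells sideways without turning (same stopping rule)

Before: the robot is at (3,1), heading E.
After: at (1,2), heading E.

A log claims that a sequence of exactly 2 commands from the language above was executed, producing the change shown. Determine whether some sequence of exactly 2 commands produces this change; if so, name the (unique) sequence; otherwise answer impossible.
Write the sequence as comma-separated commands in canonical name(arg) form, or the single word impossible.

impossible

checked all 2-command options: none fits.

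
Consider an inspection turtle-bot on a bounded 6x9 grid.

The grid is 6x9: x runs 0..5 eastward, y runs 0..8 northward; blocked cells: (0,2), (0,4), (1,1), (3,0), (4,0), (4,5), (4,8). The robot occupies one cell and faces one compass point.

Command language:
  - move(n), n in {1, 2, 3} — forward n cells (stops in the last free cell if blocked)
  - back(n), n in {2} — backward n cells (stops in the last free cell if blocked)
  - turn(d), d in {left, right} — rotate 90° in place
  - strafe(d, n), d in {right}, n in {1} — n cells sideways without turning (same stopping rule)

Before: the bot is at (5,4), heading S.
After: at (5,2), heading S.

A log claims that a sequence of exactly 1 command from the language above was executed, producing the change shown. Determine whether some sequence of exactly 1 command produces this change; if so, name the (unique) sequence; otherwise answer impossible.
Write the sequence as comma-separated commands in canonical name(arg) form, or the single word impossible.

move(2)

key: heading stays S — the single command does not turn
start: at (5,4), heading S
[1] after move(2): at (5,2), heading S
no other 1-command option fits: unique.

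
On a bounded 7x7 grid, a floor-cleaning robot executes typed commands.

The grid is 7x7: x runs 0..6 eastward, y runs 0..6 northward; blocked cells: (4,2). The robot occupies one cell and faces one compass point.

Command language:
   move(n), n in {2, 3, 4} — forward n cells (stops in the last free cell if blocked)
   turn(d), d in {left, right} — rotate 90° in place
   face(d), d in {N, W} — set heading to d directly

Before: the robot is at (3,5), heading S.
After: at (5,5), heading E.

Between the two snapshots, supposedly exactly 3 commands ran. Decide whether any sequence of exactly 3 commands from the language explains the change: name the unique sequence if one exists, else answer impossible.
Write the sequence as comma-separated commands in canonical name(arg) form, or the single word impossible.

key: cell and facing (now E) both changed — the 3 commands mix motion and turning
t0: at (3,5), heading S
t=1 face(N) ⇒ at (3,5), heading N
t=2 turn(right) ⇒ at (3,5), heading E
t=3 move(2) ⇒ at (5,5), heading E
uniquely the one of 343 3-step routes that fits.

face(N), turn(right), move(2)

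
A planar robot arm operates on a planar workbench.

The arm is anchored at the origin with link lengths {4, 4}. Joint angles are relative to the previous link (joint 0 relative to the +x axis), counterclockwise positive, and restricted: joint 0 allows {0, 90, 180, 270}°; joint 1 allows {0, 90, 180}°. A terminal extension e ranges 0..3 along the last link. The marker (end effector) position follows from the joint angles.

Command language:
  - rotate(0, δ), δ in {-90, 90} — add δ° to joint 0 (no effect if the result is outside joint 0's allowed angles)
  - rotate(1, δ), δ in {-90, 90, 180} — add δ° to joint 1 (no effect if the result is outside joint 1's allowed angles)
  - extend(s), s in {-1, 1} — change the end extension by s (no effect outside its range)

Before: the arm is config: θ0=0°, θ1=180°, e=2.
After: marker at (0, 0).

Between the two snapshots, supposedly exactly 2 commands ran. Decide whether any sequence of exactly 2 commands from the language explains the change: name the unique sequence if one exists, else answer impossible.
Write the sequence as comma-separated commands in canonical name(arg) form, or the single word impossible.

extend(-1), extend(-1)

initial: config: θ0=0°, θ1=180°, e=2
step 1 (extend(-1)): config: θ0=0°, θ1=180°, e=1
step 2 (extend(-1)): config: θ0=0°, θ1=180°, e=0
all 49 alternatives checked — unique.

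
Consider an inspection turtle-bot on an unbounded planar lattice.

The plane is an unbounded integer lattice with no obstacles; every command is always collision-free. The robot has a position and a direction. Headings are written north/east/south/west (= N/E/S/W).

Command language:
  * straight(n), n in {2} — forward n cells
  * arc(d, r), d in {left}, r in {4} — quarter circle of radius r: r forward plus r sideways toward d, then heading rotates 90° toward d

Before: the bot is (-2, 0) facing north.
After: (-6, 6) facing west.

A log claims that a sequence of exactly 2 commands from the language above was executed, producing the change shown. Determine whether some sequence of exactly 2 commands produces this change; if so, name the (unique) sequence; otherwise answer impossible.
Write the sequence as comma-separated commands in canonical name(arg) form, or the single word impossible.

key: position moved to (-6,6) AND the heading swung to W — translation plus rotation needed
begin: (-2, 0) facing north
step 1 (straight(2)): (-2, 2) facing north
step 2 (arc(left, 4)): (-6, 6) facing west
no rival 2-sequence matches.

straight(2), arc(left, 4)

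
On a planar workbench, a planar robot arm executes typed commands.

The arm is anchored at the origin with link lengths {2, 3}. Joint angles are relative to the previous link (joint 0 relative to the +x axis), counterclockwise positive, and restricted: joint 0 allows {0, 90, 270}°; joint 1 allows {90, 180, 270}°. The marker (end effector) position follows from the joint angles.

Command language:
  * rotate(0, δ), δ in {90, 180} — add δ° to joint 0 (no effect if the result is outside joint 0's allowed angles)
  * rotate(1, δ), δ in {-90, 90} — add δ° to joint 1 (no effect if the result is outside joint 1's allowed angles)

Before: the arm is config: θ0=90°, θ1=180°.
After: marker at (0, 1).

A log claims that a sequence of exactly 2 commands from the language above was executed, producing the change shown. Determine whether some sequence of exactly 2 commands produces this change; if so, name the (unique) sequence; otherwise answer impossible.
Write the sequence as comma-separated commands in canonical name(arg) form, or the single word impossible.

key: running rotate(0, 180) before rotate(0, 90) would end elsewhere — order is forced
from: config: θ0=90°, θ1=180°
[1] after rotate(0, 90): config: θ0=90°, θ1=180°
[2] after rotate(0, 180): config: θ0=270°, θ1=180°
all 16 alternatives checked — unique.

rotate(0, 90), rotate(0, 180)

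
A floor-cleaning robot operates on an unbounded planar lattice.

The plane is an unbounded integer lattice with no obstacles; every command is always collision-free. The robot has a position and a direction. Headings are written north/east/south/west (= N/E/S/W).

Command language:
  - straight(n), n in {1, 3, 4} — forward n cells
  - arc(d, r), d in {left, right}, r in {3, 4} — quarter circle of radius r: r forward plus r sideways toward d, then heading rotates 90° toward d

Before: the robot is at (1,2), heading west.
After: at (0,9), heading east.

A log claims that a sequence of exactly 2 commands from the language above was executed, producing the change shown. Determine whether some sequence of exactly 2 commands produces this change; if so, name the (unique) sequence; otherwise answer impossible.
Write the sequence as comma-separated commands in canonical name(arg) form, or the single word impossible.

key: order matters: swapping arc(right, 4) and arc(right, 3) lands elsewhere
t0: at (1,2), heading west
step 1 (arc(right, 4)): at (-3,6), heading north
step 2 (arc(right, 3)): at (0,9), heading east
no rival 2-sequence matches.

arc(right, 4), arc(right, 3)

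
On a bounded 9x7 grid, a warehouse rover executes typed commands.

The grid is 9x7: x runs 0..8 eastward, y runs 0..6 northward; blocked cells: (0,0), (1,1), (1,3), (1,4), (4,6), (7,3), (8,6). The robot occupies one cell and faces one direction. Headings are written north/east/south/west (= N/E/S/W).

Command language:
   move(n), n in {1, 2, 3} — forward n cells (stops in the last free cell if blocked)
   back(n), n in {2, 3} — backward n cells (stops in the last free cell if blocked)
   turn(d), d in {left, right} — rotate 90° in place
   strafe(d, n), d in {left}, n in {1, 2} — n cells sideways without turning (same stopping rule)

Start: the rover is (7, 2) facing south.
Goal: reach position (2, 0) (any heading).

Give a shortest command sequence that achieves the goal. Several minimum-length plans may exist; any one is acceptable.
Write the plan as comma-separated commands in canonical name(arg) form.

move(2), turn(right), move(2), move(3)

from: (7, 2) facing south
1. move(2) → (7, 0) facing south
2. turn(right) → (7, 0) facing west
3. move(2) → (5, 0) facing west
4. move(3) → (2, 0) facing west
minimal: 4 command(s), checked below 4.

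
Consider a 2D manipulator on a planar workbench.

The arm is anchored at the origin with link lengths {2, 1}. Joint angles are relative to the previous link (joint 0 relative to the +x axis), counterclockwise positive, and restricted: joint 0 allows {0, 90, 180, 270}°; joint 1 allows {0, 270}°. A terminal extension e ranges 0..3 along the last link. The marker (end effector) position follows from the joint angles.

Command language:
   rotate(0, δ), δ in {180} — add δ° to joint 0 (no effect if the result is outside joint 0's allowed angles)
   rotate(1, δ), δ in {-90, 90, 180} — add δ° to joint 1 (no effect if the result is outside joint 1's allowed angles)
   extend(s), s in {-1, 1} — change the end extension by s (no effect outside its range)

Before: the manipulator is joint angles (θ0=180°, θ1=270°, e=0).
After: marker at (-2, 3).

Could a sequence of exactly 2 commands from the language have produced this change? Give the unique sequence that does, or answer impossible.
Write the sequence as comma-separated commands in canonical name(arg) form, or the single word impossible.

t0: joint angles (θ0=180°, θ1=270°, e=0)
step 1 (extend(1)): joint angles (θ0=180°, θ1=270°, e=1)
step 2 (extend(1)): joint angles (θ0=180°, θ1=270°, e=2)
no other 2-command option fits: unique.

extend(1), extend(1)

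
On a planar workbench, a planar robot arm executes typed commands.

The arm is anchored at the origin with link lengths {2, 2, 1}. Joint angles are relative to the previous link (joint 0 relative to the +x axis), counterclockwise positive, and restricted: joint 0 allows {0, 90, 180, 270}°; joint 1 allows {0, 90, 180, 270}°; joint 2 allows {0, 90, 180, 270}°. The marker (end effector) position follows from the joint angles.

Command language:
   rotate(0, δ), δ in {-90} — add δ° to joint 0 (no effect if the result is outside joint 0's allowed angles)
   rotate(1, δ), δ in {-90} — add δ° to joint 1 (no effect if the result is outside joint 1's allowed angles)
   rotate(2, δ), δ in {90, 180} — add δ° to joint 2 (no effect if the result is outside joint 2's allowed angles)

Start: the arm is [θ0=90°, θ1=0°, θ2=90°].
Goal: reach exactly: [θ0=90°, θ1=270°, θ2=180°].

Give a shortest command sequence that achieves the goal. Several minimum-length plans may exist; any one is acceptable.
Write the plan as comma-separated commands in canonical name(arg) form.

start: [θ0=90°, θ1=0°, θ2=90°]
t=1 rotate(1, -90) ⇒ [θ0=90°, θ1=270°, θ2=90°]
t=2 rotate(2, 90) ⇒ [θ0=90°, θ1=270°, θ2=180°]
minimal: 2 command(s), checked below 2.

rotate(1, -90), rotate(2, 90)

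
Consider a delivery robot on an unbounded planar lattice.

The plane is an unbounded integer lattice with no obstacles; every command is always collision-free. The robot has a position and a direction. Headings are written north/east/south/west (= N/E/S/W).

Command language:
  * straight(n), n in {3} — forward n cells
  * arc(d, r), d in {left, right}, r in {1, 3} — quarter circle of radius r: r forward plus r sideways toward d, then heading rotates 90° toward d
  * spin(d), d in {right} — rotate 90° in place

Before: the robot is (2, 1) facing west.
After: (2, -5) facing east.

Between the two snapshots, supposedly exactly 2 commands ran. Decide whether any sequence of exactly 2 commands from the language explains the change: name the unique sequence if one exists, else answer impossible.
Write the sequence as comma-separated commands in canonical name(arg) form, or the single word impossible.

key: cell and facing (now E) both changed — the 2 commands mix motion and turning
t0: (2, 1) facing west
t=1 arc(left, 3) ⇒ (-1, -2) facing south
t=2 arc(left, 3) ⇒ (2, -5) facing east
no other 2-command option fits: unique.

arc(left, 3), arc(left, 3)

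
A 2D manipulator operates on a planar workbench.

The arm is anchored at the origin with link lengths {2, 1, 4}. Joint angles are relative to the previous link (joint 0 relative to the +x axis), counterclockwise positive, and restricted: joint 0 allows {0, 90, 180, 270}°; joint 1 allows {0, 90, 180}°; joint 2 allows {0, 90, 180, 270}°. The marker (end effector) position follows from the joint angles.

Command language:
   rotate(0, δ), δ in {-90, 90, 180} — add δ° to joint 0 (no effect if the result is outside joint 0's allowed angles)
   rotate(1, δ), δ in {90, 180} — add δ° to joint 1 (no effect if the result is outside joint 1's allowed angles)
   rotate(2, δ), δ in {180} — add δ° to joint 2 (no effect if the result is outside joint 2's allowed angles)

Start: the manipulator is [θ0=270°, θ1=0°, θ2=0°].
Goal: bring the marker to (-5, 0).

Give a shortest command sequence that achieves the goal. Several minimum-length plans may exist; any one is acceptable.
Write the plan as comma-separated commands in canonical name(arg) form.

rotate(2, 180), rotate(0, -90), rotate(1, 180)

initial: [θ0=270°, θ1=0°, θ2=0°]
[1] after rotate(2, 180): [θ0=270°, θ1=0°, θ2=180°]
[2] after rotate(0, -90): [θ0=180°, θ1=0°, θ2=180°]
[3] after rotate(1, 180): [θ0=180°, θ1=180°, θ2=180°]
no 2-step plan works, so 3 is optimal.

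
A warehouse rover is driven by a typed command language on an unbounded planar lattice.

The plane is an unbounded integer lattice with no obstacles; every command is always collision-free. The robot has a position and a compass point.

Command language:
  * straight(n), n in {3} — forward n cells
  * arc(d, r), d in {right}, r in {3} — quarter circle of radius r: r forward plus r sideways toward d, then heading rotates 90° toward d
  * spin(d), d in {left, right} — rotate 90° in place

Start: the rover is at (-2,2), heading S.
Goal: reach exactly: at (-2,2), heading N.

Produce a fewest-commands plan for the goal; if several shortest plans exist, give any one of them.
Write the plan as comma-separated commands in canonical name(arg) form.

spin(left), spin(left)

start: at (-2,2), heading S
1. spin(left) → at (-2,2), heading E
2. spin(left) → at (-2,2), heading N
shorter routes all fall short; 2 is best.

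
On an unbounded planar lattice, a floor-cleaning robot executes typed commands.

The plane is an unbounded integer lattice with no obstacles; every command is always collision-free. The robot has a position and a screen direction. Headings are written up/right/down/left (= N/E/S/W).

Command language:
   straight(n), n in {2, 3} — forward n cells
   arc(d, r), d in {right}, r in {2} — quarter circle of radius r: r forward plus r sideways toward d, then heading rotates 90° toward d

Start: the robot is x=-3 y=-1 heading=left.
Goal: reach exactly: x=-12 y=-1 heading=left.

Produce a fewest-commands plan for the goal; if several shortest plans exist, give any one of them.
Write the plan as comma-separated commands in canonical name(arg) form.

from: x=-3 y=-1 heading=left
t=1 straight(3) ⇒ x=-6 y=-1 heading=left
t=2 straight(3) ⇒ x=-9 y=-1 heading=left
t=3 straight(3) ⇒ x=-12 y=-1 heading=left
shorter routes all fall short; 3 is best.

straight(3), straight(3), straight(3)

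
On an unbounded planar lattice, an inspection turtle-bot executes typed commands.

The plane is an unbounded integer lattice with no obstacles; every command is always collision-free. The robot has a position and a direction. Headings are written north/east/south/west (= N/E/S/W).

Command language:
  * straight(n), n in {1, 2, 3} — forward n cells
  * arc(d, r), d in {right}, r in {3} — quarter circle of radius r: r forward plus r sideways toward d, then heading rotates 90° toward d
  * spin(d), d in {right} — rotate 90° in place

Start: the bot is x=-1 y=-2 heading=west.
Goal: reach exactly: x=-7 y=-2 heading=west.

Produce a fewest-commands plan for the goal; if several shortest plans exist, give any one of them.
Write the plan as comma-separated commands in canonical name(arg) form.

begin: x=-1 y=-2 heading=west
t=1 straight(3) ⇒ x=-4 y=-2 heading=west
t=2 straight(3) ⇒ x=-7 y=-2 heading=west
no 1-step plan works, so 2 is optimal.

straight(3), straight(3)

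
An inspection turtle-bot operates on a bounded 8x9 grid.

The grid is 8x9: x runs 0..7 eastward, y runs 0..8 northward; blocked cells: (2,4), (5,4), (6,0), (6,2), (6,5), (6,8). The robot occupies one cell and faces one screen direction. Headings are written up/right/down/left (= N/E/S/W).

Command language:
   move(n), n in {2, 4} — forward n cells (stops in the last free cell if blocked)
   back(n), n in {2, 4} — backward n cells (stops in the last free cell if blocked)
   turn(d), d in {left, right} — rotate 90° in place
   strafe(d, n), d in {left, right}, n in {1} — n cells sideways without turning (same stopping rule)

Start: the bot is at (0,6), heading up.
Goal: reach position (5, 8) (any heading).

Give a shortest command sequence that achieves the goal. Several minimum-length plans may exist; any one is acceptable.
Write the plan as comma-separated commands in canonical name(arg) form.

strafe(right, 1), move(2), turn(left), back(4)

from: at (0,6), heading up
step 1 (strafe(right, 1)): at (1,6), heading up
step 2 (move(2)): at (1,8), heading up
step 3 (turn(left)): at (1,8), heading left
step 4 (back(4)): at (5,8), heading left
no 3-step plan works, so 4 is optimal.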